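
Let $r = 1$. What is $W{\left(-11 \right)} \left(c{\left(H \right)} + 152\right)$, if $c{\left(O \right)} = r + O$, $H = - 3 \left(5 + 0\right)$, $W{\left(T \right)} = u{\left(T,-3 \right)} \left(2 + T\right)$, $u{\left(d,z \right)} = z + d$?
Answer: $17388$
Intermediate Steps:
$u{\left(d,z \right)} = d + z$
$W{\left(T \right)} = \left(-3 + T\right) \left(2 + T\right)$ ($W{\left(T \right)} = \left(T - 3\right) \left(2 + T\right) = \left(-3 + T\right) \left(2 + T\right)$)
$H = -15$ ($H = \left(-3\right) 5 = -15$)
$c{\left(O \right)} = 1 + O$
$W{\left(-11 \right)} \left(c{\left(H \right)} + 152\right) = \left(-3 - 11\right) \left(2 - 11\right) \left(\left(1 - 15\right) + 152\right) = \left(-14\right) \left(-9\right) \left(-14 + 152\right) = 126 \cdot 138 = 17388$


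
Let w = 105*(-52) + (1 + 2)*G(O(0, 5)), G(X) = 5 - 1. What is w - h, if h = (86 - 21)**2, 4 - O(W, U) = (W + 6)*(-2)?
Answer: -9673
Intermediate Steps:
O(W, U) = 16 + 2*W (O(W, U) = 4 - (W + 6)*(-2) = 4 - (6 + W)*(-2) = 4 - (-12 - 2*W) = 4 + (12 + 2*W) = 16 + 2*W)
G(X) = 4
w = -5448 (w = 105*(-52) + (1 + 2)*4 = -5460 + 3*4 = -5460 + 12 = -5448)
h = 4225 (h = 65**2 = 4225)
w - h = -5448 - 1*4225 = -5448 - 4225 = -9673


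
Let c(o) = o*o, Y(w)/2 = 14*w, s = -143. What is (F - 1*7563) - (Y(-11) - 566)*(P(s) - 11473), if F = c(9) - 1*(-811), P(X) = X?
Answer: -10159055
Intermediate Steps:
Y(w) = 28*w (Y(w) = 2*(14*w) = 28*w)
c(o) = o²
F = 892 (F = 9² - 1*(-811) = 81 + 811 = 892)
(F - 1*7563) - (Y(-11) - 566)*(P(s) - 11473) = (892 - 1*7563) - (28*(-11) - 566)*(-143 - 11473) = (892 - 7563) - (-308 - 566)*(-11616) = -6671 - (-874)*(-11616) = -6671 - 1*10152384 = -6671 - 10152384 = -10159055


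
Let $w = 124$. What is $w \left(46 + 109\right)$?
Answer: $19220$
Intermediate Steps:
$w \left(46 + 109\right) = 124 \left(46 + 109\right) = 124 \cdot 155 = 19220$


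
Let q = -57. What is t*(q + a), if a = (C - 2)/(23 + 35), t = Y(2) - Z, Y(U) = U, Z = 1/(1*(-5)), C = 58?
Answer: -3575/29 ≈ -123.28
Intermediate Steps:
Z = -⅕ (Z = 1/(-5) = -⅕ ≈ -0.20000)
t = 11/5 (t = 2 - 1*(-⅕) = 2 + ⅕ = 11/5 ≈ 2.2000)
a = 28/29 (a = (58 - 2)/(23 + 35) = 56/58 = 56*(1/58) = 28/29 ≈ 0.96552)
t*(q + a) = 11*(-57 + 28/29)/5 = (11/5)*(-1625/29) = -3575/29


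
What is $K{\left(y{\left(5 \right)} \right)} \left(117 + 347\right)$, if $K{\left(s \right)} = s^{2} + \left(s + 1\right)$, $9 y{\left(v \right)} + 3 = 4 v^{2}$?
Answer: $\frac{4808432}{81} \approx 59363.0$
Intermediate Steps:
$y{\left(v \right)} = - \frac{1}{3} + \frac{4 v^{2}}{9}$
$K{\left(s \right)} = 1 + s + s^{2}$ ($K{\left(s \right)} = s^{2} + \left(1 + s\right) = 1 + s + s^{2}$)
$K{\left(y{\left(5 \right)} \right)} \left(117 + 347\right) = \left(1 - \left(\frac{1}{3} - \frac{4 \cdot 5^{2}}{9}\right) + \left(- \frac{1}{3} + \frac{4 \cdot 5^{2}}{9}\right)^{2}\right) \left(117 + 347\right) = \left(1 + \left(- \frac{1}{3} + \frac{4}{9} \cdot 25\right) + \left(- \frac{1}{3} + \frac{4}{9} \cdot 25\right)^{2}\right) 464 = \left(1 + \left(- \frac{1}{3} + \frac{100}{9}\right) + \left(- \frac{1}{3} + \frac{100}{9}\right)^{2}\right) 464 = \left(1 + \frac{97}{9} + \left(\frac{97}{9}\right)^{2}\right) 464 = \left(1 + \frac{97}{9} + \frac{9409}{81}\right) 464 = \frac{10363}{81} \cdot 464 = \frac{4808432}{81}$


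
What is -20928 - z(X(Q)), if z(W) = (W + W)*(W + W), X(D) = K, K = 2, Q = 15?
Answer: -20944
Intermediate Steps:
X(D) = 2
z(W) = 4*W² (z(W) = (2*W)*(2*W) = 4*W²)
-20928 - z(X(Q)) = -20928 - 4*2² = -20928 - 4*4 = -20928 - 1*16 = -20928 - 16 = -20944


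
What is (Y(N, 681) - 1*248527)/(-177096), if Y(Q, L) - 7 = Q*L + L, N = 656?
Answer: -66299/59032 ≈ -1.1231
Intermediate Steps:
Y(Q, L) = 7 + L + L*Q (Y(Q, L) = 7 + (Q*L + L) = 7 + (L*Q + L) = 7 + (L + L*Q) = 7 + L + L*Q)
(Y(N, 681) - 1*248527)/(-177096) = ((7 + 681 + 681*656) - 1*248527)/(-177096) = ((7 + 681 + 446736) - 248527)*(-1/177096) = (447424 - 248527)*(-1/177096) = 198897*(-1/177096) = -66299/59032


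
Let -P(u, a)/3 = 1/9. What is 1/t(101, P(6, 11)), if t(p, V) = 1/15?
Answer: 15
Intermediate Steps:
P(u, a) = -1/3 (P(u, a) = -3/9 = -3*1/9 = -1/3)
t(p, V) = 1/15
1/t(101, P(6, 11)) = 1/(1/15) = 15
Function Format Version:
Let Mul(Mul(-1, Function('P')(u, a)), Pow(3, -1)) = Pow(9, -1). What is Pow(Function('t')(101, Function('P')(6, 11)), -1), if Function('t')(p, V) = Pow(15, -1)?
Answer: 15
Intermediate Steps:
Function('P')(u, a) = Rational(-1, 3) (Function('P')(u, a) = Mul(-3, Pow(9, -1)) = Mul(-3, Rational(1, 9)) = Rational(-1, 3))
Function('t')(p, V) = Rational(1, 15)
Pow(Function('t')(101, Function('P')(6, 11)), -1) = Pow(Rational(1, 15), -1) = 15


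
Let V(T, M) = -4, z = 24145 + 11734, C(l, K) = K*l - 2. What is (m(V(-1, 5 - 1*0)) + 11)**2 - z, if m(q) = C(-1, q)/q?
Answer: -143075/4 ≈ -35769.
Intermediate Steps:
C(l, K) = -2 + K*l
z = 35879
m(q) = (-2 - q)/q (m(q) = (-2 + q*(-1))/q = (-2 - q)/q)
(m(V(-1, 5 - 1*0)) + 11)**2 - z = ((-2 - 1*(-4))/(-4) + 11)**2 - 1*35879 = (-(-2 + 4)/4 + 11)**2 - 35879 = (-1/4*2 + 11)**2 - 35879 = (-1/2 + 11)**2 - 35879 = (21/2)**2 - 35879 = 441/4 - 35879 = -143075/4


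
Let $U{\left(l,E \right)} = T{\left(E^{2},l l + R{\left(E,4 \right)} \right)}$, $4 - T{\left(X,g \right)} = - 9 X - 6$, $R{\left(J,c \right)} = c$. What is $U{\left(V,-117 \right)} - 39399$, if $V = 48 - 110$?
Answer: $83812$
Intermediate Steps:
$V = -62$
$T{\left(X,g \right)} = 10 + 9 X$ ($T{\left(X,g \right)} = 4 - \left(- 9 X - 6\right) = 4 - \left(-6 - 9 X\right) = 4 + \left(6 + 9 X\right) = 10 + 9 X$)
$U{\left(l,E \right)} = 10 + 9 E^{2}$
$U{\left(V,-117 \right)} - 39399 = \left(10 + 9 \left(-117\right)^{2}\right) - 39399 = \left(10 + 9 \cdot 13689\right) - 39399 = \left(10 + 123201\right) - 39399 = 123211 - 39399 = 83812$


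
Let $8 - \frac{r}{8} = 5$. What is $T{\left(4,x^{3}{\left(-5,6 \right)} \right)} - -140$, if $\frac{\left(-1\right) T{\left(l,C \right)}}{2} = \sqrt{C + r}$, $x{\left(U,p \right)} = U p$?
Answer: $140 - 8 i \sqrt{1686} \approx 140.0 - 328.49 i$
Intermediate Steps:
$r = 24$ ($r = 64 - 40 = 24$)
$T{\left(l,C \right)} = - 2 \sqrt{24 + C}$ ($T{\left(l,C \right)} = - 2 \sqrt{C + 24} = - 2 \sqrt{24 + C}$)
$T{\left(4,x^{3}{\left(-5,6 \right)} \right)} - -140 = - 2 \sqrt{24 + \left(\left(-5\right) 6\right)^{3}} - -140 = - 2 \sqrt{24 + \left(-30\right)^{3}} + 140 = - 2 \sqrt{24 - 27000} + 140 = - 2 \sqrt{-26976} + 140 = - 2 \cdot 4 i \sqrt{1686} + 140 = - 8 i \sqrt{1686} + 140 = 140 - 8 i \sqrt{1686}$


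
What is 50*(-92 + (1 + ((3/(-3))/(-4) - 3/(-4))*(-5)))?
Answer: -4800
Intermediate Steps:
50*(-92 + (1 + ((3/(-3))/(-4) - 3/(-4))*(-5))) = 50*(-92 + (1 + ((3*(-⅓))*(-¼) - 3*(-¼))*(-5))) = 50*(-92 + (1 + (-1*(-¼) + ¾)*(-5))) = 50*(-92 + (1 + (¼ + ¾)*(-5))) = 50*(-92 + (1 + 1*(-5))) = 50*(-92 + (1 - 5)) = 50*(-92 - 4) = 50*(-96) = -4800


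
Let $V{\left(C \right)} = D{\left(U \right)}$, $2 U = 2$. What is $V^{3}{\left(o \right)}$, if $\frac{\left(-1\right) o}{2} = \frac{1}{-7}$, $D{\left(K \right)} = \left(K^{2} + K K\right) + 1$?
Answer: $27$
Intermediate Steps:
$U = 1$ ($U = \frac{1}{2} \cdot 2 = 1$)
$D{\left(K \right)} = 1 + 2 K^{2}$ ($D{\left(K \right)} = \left(K^{2} + K^{2}\right) + 1 = 2 K^{2} + 1 = 1 + 2 K^{2}$)
$o = \frac{2}{7}$ ($o = - \frac{2}{-7} = \left(-2\right) \left(- \frac{1}{7}\right) = \frac{2}{7} \approx 0.28571$)
$V{\left(C \right)} = 3$ ($V{\left(C \right)} = 1 + 2 \cdot 1^{2} = 1 + 2 \cdot 1 = 1 + 2 = 3$)
$V^{3}{\left(o \right)} = 3^{3} = 27$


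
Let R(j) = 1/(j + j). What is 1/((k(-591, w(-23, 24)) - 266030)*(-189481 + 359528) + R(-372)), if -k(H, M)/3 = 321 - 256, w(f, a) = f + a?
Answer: -744/33681447355801 ≈ -2.2089e-11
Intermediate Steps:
w(f, a) = a + f
k(H, M) = -195 (k(H, M) = -3*(321 - 256) = -3*65 = -195)
R(j) = 1/(2*j)
1/((k(-591, w(-23, 24)) - 266030)*(-189481 + 359528) + R(-372)) = 1/((-195 - 266030)*(-189481 + 359528) + (½)/(-372)) = 1/(-266225*170047 + (½)*(-1/372)) = 1/(-45270762575 - 1/744) = 1/(-33681447355801/744) = -744/33681447355801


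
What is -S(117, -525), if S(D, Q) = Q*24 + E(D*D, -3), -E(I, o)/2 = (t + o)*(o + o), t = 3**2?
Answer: 12528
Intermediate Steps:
t = 9
E(I, o) = -4*o*(9 + o) (E(I, o) = -2*(9 + o)*(o + o) = -2*(9 + o)*2*o = -4*o*(9 + o))
S(D, Q) = 72 + 24*Q (S(D, Q) = Q*24 - 4*(-3)*(9 - 3) = 24*Q - 4*(-3)*6 = 24*Q + 72 = 72 + 24*Q)
-S(117, -525) = -(72 + 24*(-525)) = -(72 - 12600) = -1*(-12528) = 12528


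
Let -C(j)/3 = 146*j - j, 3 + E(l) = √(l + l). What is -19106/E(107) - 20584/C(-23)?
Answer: -2817982/10005 - 466*√214/5 ≈ -1645.1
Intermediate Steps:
E(l) = -3 + √2*√l (E(l) = -3 + √(l + l) = -3 + √(2*l) = -3 + √2*√l)
C(j) = -435*j (C(j) = -3*(146*j - j) = -435*j)
-19106/E(107) - 20584/C(-23) = -19106/(-3 + √2*√107) - 20584/((-435*(-23))) = -19106/(-3 + √214) - 20584/10005 = -20584/10005 - 19106/(-3 + √214)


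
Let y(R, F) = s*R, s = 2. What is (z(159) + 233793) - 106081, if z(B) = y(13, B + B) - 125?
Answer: 127613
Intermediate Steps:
y(R, F) = 2*R
z(B) = -99 (z(B) = 2*13 - 125 = 26 - 125 = -99)
(z(159) + 233793) - 106081 = (-99 + 233793) - 106081 = 233694 - 106081 = 127613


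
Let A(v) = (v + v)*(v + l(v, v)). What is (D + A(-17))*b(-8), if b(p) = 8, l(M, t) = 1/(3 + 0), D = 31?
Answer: 14344/3 ≈ 4781.3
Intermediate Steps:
l(M, t) = ⅓ (l(M, t) = 1/3 = ⅓)
A(v) = 2*v*(⅓ + v) (A(v) = (v + v)*(v + ⅓) = (2*v)*(⅓ + v) = 2*v*(⅓ + v))
(D + A(-17))*b(-8) = (31 + (⅔)*(-17)*(1 + 3*(-17)))*8 = (31 + (⅔)*(-17)*(1 - 51))*8 = (31 + (⅔)*(-17)*(-50))*8 = (31 + 1700/3)*8 = (1793/3)*8 = 14344/3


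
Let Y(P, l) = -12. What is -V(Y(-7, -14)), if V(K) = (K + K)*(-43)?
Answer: -1032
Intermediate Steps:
V(K) = -86*K (V(K) = (2*K)*(-43) = -86*K)
-V(Y(-7, -14)) = -(-86)*(-12) = -1*1032 = -1032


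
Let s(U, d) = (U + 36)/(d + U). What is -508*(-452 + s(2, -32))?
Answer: 3453892/15 ≈ 2.3026e+5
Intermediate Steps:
s(U, d) = (36 + U)/(U + d)
-508*(-452 + s(2, -32)) = -508*(-452 + (36 + 2)/(2 - 32)) = -508*(-452 + 38/(-30)) = -508*(-452 - 1/30*38) = -508*(-452 - 19/15) = -508*(-6799/15) = 3453892/15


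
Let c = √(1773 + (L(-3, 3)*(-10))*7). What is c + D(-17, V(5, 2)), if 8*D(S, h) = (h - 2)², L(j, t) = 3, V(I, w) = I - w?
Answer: ⅛ + √1563 ≈ 39.660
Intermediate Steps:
D(S, h) = (-2 + h)²/8 (D(S, h) = (h - 2)²/8 = (-2 + h)²/8)
c = √1563 (c = √(1773 + (3*(-10))*7) = √(1773 - 30*7) = √(1773 - 210) = √1563 ≈ 39.535)
c + D(-17, V(5, 2)) = √1563 + (-2 + (5 - 1*2))²/8 = √1563 + (-2 + (5 - 2))²/8 = √1563 + (-2 + 3)²/8 = √1563 + (⅛)*1² = √1563 + (⅛)*1 = √1563 + ⅛ = ⅛ + √1563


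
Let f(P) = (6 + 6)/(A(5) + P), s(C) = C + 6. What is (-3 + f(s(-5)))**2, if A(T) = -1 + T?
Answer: 9/25 ≈ 0.36000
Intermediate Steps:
s(C) = 6 + C
f(P) = 12/(4 + P) (f(P) = (6 + 6)/((-1 + 5) + P) = 12/(4 + P))
(-3 + f(s(-5)))**2 = (-3 + 12/(4 + (6 - 5)))**2 = (-3 + 12/(4 + 1))**2 = (-3 + 12/5)**2 = (-3/5)**2 = 9/25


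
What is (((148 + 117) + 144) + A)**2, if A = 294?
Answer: 494209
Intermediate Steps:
(((148 + 117) + 144) + A)**2 = (((148 + 117) + 144) + 294)**2 = ((265 + 144) + 294)**2 = (409 + 294)**2 = 703**2 = 494209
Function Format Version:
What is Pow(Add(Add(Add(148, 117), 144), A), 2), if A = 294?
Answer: 494209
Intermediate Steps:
Pow(Add(Add(Add(148, 117), 144), A), 2) = Pow(Add(Add(Add(148, 117), 144), 294), 2) = Pow(Add(Add(265, 144), 294), 2) = Pow(Add(409, 294), 2) = Pow(703, 2) = 494209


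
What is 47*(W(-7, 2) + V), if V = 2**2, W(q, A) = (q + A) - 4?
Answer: -235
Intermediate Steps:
W(q, A) = -4 + A + q (W(q, A) = (A + q) - 4 = -4 + A + q)
V = 4
47*(W(-7, 2) + V) = 47*((-4 + 2 - 7) + 4) = 47*(-9 + 4) = 47*(-5) = -235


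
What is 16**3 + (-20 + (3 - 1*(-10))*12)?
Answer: 4232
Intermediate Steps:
16**3 + (-20 + (3 - 1*(-10))*12) = 4096 + (-20 + (3 + 10)*12) = 4096 + (-20 + 13*12) = 4096 + (-20 + 156) = 4096 + 136 = 4232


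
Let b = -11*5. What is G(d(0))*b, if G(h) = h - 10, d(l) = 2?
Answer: 440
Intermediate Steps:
G(h) = -10 + h
b = -55
G(d(0))*b = (-10 + 2)*(-55) = -8*(-55) = 440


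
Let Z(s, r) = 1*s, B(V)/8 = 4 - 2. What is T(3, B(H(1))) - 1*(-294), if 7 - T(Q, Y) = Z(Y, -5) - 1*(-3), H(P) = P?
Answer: 282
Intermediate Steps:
B(V) = 16 (B(V) = 8*(4 - 2) = 8*2 = 16)
Z(s, r) = s
T(Q, Y) = 4 - Y (T(Q, Y) = 7 - (Y - 1*(-3)) = 7 - (Y + 3) = 7 - (3 + Y) = 7 + (-3 - Y) = 4 - Y)
T(3, B(H(1))) - 1*(-294) = (4 - 1*16) - 1*(-294) = (4 - 16) + 294 = -12 + 294 = 282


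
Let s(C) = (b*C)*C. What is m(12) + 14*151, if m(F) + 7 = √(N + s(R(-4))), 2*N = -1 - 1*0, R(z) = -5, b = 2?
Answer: 2107 + 3*√22/2 ≈ 2114.0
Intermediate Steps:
s(C) = 2*C² (s(C) = (2*C)*C = 2*C²)
N = -½ (N = (-1 - 1*0)/2 = (-1 + 0)/2 = (½)*(-1) = -½ ≈ -0.50000)
m(F) = -7 + 3*√22/2 (m(F) = -7 + √(-½ + 2*(-5)²) = -7 + √(-½ + 2*25) = -7 + √(-½ + 50) = -7 + √(99/2) = -7 + 3*√22/2)
m(12) + 14*151 = (-7 + 3*√22/2) + 14*151 = (-7 + 3*√22/2) + 2114 = 2107 + 3*√22/2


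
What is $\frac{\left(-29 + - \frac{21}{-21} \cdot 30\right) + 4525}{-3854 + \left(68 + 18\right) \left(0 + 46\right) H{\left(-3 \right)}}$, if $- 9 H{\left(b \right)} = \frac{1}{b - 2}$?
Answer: $- \frac{101835}{84737} \approx -1.2018$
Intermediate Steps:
$H{\left(b \right)} = - \frac{1}{9 \left(-2 + b\right)}$ ($H{\left(b \right)} = - \frac{1}{9 \left(b - 2\right)} = - \frac{1}{9 \left(-2 + b\right)}$)
$\frac{\left(-29 + - \frac{21}{-21} \cdot 30\right) + 4525}{-3854 + \left(68 + 18\right) \left(0 + 46\right) H{\left(-3 \right)}} = \frac{\left(-29 + - \frac{21}{-21} \cdot 30\right) + 4525}{-3854 + \left(68 + 18\right) \left(0 + 46\right) \left(- \frac{1}{-18 + 9 \left(-3\right)}\right)} = \frac{\left(-29 + \left(-21\right) \left(- \frac{1}{21}\right) 30\right) + 4525}{-3854 + 86 \cdot 46 \left(- \frac{1}{-18 - 27}\right)} = \frac{\left(-29 + 1 \cdot 30\right) + 4525}{-3854 + 3956 \left(- \frac{1}{-45}\right)} = \frac{\left(-29 + 30\right) + 4525}{-3854 + 3956 \left(\left(-1\right) \left(- \frac{1}{45}\right)\right)} = \frac{1 + 4525}{-3854 + 3956 \cdot \frac{1}{45}} = \frac{4526}{-3854 + \frac{3956}{45}} = \frac{4526}{- \frac{169474}{45}} = 4526 \left(- \frac{45}{169474}\right) = - \frac{101835}{84737}$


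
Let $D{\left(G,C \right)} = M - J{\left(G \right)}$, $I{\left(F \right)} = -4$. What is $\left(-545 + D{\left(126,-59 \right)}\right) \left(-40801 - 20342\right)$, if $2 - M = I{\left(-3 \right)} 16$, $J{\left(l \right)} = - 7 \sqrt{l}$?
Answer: $29287497 - 1284003 \sqrt{14} \approx 2.4483 \cdot 10^{7}$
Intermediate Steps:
$M = 66$ ($M = 2 - \left(-4\right) 16 = 2 - -64 = 2 + 64 = 66$)
$D{\left(G,C \right)} = 66 + 7 \sqrt{G}$ ($D{\left(G,C \right)} = 66 - - 7 \sqrt{G} = 66 + 7 \sqrt{G}$)
$\left(-545 + D{\left(126,-59 \right)}\right) \left(-40801 - 20342\right) = \left(-545 + \left(66 + 7 \sqrt{126}\right)\right) \left(-40801 - 20342\right) = \left(-545 + \left(66 + 7 \cdot 3 \sqrt{14}\right)\right) \left(-61143\right) = \left(-545 + \left(66 + 21 \sqrt{14}\right)\right) \left(-61143\right) = \left(-479 + 21 \sqrt{14}\right) \left(-61143\right) = 29287497 - 1284003 \sqrt{14}$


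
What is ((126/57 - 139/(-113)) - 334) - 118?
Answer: -963057/2147 ≈ -448.56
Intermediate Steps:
((126/57 - 139/(-113)) - 334) - 118 = ((126*(1/57) - 139*(-1/113)) - 334) - 118 = ((42/19 + 139/113) - 334) - 118 = (7387/2147 - 334) - 118 = -709711/2147 - 118 = -963057/2147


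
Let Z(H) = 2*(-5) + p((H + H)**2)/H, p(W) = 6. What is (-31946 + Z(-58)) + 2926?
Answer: -841873/29 ≈ -29030.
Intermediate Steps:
Z(H) = -10 + 6/H (Z(H) = 2*(-5) + 6/H = -10 + 6/H)
(-31946 + Z(-58)) + 2926 = (-31946 + (-10 + 6/(-58))) + 2926 = (-31946 + (-10 + 6*(-1/58))) + 2926 = (-31946 + (-10 - 3/29)) + 2926 = (-31946 - 293/29) + 2926 = -926727/29 + 2926 = -841873/29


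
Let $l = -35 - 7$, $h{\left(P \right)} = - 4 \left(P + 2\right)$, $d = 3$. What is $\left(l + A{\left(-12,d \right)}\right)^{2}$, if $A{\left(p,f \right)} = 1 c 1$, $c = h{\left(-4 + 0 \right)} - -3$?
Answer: $961$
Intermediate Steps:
$h{\left(P \right)} = -8 - 4 P$ ($h{\left(P \right)} = - 4 \left(2 + P\right) = -8 - 4 P$)
$l = -42$
$c = 11$ ($c = \left(-8 - 4 \left(-4 + 0\right)\right) - -3 = \left(-8 - -16\right) + 3 = \left(-8 + 16\right) + 3 = 8 + 3 = 11$)
$A{\left(p,f \right)} = 11$ ($A{\left(p,f \right)} = 1 \cdot 11 \cdot 1 = 11 \cdot 1 = 11$)
$\left(l + A{\left(-12,d \right)}\right)^{2} = \left(-42 + 11\right)^{2} = \left(-31\right)^{2} = 961$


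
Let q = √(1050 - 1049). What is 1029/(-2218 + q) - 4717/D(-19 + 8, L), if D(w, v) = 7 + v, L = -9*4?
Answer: 3475916/21431 ≈ 162.19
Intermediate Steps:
q = 1 (q = √1 = 1)
L = -36
1029/(-2218 + q) - 4717/D(-19 + 8, L) = 1029/(-2218 + 1) - 4717/(7 - 36) = 1029/(-2217) - 4717/(-29) = 1029*(-1/2217) - 4717*(-1/29) = -343/739 + 4717/29 = 3475916/21431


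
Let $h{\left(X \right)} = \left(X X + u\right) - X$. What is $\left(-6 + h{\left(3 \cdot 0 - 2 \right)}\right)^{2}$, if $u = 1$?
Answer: $1$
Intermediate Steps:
$h{\left(X \right)} = 1 + X^{2} - X$ ($h{\left(X \right)} = \left(X X + 1\right) - X = \left(X^{2} + 1\right) - X = \left(1 + X^{2}\right) - X = 1 + X^{2} - X$)
$\left(-6 + h{\left(3 \cdot 0 - 2 \right)}\right)^{2} = \left(-6 + \left(1 + \left(3 \cdot 0 - 2\right)^{2} - \left(3 \cdot 0 - 2\right)\right)\right)^{2} = \left(-6 + \left(1 + \left(0 - 2\right)^{2} - \left(0 - 2\right)\right)\right)^{2} = \left(-6 + \left(1 + \left(-2\right)^{2} - -2\right)\right)^{2} = \left(-6 + \left(1 + 4 + 2\right)\right)^{2} = \left(-6 + 7\right)^{2} = 1^{2} = 1$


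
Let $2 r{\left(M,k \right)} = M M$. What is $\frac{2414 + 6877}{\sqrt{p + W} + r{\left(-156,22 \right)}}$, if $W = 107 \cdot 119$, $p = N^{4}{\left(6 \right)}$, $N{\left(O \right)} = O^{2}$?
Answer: $\frac{113052888}{146367875} - \frac{9291 \sqrt{1692349}}{146367875} \approx 0.68981$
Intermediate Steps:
$r{\left(M,k \right)} = \frac{M^{2}}{2}$ ($r{\left(M,k \right)} = \frac{M M}{2} = \frac{M^{2}}{2}$)
$p = 1679616$ ($p = \left(6^{2}\right)^{4} = 36^{4} = 1679616$)
$W = 12733$
$\frac{2414 + 6877}{\sqrt{p + W} + r{\left(-156,22 \right)}} = \frac{2414 + 6877}{\sqrt{1679616 + 12733} + \frac{\left(-156\right)^{2}}{2}} = \frac{9291}{\sqrt{1692349} + \frac{1}{2} \cdot 24336} = \frac{9291}{\sqrt{1692349} + 12168} = \frac{9291}{12168 + \sqrt{1692349}}$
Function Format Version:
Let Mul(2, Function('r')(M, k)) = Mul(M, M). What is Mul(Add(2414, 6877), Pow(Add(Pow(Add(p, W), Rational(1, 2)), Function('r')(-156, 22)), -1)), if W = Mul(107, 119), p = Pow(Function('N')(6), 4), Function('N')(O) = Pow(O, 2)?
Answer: Add(Rational(113052888, 146367875), Mul(Rational(-9291, 146367875), Pow(1692349, Rational(1, 2)))) ≈ 0.68981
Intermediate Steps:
Function('r')(M, k) = Mul(Rational(1, 2), Pow(M, 2)) (Function('r')(M, k) = Mul(Rational(1, 2), Mul(M, M)) = Mul(Rational(1, 2), Pow(M, 2)))
p = 1679616 (p = Pow(Pow(6, 2), 4) = Pow(36, 4) = 1679616)
W = 12733
Mul(Add(2414, 6877), Pow(Add(Pow(Add(p, W), Rational(1, 2)), Function('r')(-156, 22)), -1)) = Mul(Add(2414, 6877), Pow(Add(Pow(Add(1679616, 12733), Rational(1, 2)), Mul(Rational(1, 2), Pow(-156, 2))), -1)) = Mul(9291, Pow(Add(Pow(1692349, Rational(1, 2)), Mul(Rational(1, 2), 24336)), -1)) = Mul(9291, Pow(Add(Pow(1692349, Rational(1, 2)), 12168), -1)) = Mul(9291, Pow(Add(12168, Pow(1692349, Rational(1, 2))), -1))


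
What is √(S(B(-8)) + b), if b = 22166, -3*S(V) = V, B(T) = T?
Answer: √199518/3 ≈ 148.89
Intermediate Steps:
S(V) = -V/3
√(S(B(-8)) + b) = √(-⅓*(-8) + 22166) = √(8/3 + 22166) = √(66506/3) = √199518/3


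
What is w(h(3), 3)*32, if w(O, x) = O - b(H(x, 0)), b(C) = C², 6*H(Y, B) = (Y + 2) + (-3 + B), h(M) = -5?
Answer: -1472/9 ≈ -163.56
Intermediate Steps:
H(Y, B) = -⅙ + B/6 + Y/6 (H(Y, B) = ((Y + 2) + (-3 + B))/6 = ((2 + Y) + (-3 + B))/6 = (-1 + B + Y)/6 = -⅙ + B/6 + Y/6)
w(O, x) = O - (-⅙ + x/6)² (w(O, x) = O - (-⅙ + (⅙)*0 + x/6)² = O - (-⅙ + 0 + x/6)² = O - (-⅙ + x/6)²)
w(h(3), 3)*32 = (-5 - (-1 + 3)²/36)*32 = (-5 - 1/36*2²)*32 = (-5 - 1/36*4)*32 = (-5 - ⅑)*32 = -46/9*32 = -1472/9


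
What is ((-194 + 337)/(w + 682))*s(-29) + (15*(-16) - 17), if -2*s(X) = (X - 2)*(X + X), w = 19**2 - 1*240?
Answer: -30448/73 ≈ -417.10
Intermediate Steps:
w = 121 (w = 361 - 240 = 121)
s(X) = -X*(-2 + X) (s(X) = -(X - 2)*(X + X)/2 = -(-2 + X)*2*X/2 = -X*(-2 + X))
((-194 + 337)/(w + 682))*s(-29) + (15*(-16) - 17) = ((-194 + 337)/(121 + 682))*(-29*(2 - 1*(-29))) + (15*(-16) - 17) = (143/803)*(-29*(2 + 29)) + (-240 - 17) = (143*(1/803))*(-29*31) - 257 = (13/73)*(-899) - 257 = -11687/73 - 257 = -30448/73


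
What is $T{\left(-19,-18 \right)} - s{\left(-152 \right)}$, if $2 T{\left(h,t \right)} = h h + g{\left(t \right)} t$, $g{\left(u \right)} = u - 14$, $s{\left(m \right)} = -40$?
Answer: $\frac{1017}{2} \approx 508.5$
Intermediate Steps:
$g{\left(u \right)} = -14 + u$
$T{\left(h,t \right)} = \frac{h^{2}}{2} + \frac{t \left(-14 + t\right)}{2}$ ($T{\left(h,t \right)} = \frac{h h + \left(-14 + t\right) t}{2} = \frac{h^{2} + t \left(-14 + t\right)}{2} = \frac{h^{2}}{2} + \frac{t \left(-14 + t\right)}{2}$)
$T{\left(-19,-18 \right)} - s{\left(-152 \right)} = \left(\frac{\left(-19\right)^{2}}{2} + \frac{1}{2} \left(-18\right) \left(-14 - 18\right)\right) - -40 = \left(\frac{1}{2} \cdot 361 + \frac{1}{2} \left(-18\right) \left(-32\right)\right) + 40 = \left(\frac{361}{2} + 288\right) + 40 = \frac{937}{2} + 40 = \frac{1017}{2}$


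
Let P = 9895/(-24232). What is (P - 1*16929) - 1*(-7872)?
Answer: -219479119/24232 ≈ -9057.4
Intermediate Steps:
P = -9895/24232 (P = 9895*(-1/24232) = -9895/24232 ≈ -0.40834)
(P - 1*16929) - 1*(-7872) = (-9895/24232 - 1*16929) - 1*(-7872) = (-9895/24232 - 16929) + 7872 = -410233423/24232 + 7872 = -219479119/24232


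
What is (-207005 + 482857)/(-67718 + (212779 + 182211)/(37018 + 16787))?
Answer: -742110843/182158600 ≈ -4.0740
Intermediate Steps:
(-207005 + 482857)/(-67718 + (212779 + 182211)/(37018 + 16787)) = 275852/(-67718 + 394990/53805) = 275852/(-67718 + 394990*(1/53805)) = 275852/(-67718 + 78998/10761) = 275852/(-728634400/10761) = 275852*(-10761/728634400) = -742110843/182158600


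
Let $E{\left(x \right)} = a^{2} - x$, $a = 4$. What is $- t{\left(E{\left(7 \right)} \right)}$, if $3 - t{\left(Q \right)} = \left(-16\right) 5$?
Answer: $-83$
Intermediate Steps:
$E{\left(x \right)} = 16 - x$ ($E{\left(x \right)} = 4^{2} - x = 16 - x$)
$t{\left(Q \right)} = 83$ ($t{\left(Q \right)} = 3 - \left(-16\right) 5 = 3 - -80 = 3 + 80 = 83$)
$- t{\left(E{\left(7 \right)} \right)} = \left(-1\right) 83 = -83$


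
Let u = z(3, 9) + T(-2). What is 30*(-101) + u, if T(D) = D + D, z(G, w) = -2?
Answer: -3036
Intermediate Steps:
T(D) = 2*D
u = -6 (u = -2 + 2*(-2) = -2 - 4 = -6)
30*(-101) + u = 30*(-101) - 6 = -3030 - 6 = -3036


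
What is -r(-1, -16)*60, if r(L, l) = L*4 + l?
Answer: 1200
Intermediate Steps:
r(L, l) = l + 4*L (r(L, l) = 4*L + l = l + 4*L)
-r(-1, -16)*60 = -(-16 + 4*(-1))*60 = -(-16 - 4)*60 = -(-20)*60 = -1*(-1200) = 1200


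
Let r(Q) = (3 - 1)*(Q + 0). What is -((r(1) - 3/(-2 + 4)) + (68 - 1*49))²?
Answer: -1521/4 ≈ -380.25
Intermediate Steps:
r(Q) = 2*Q
-((r(1) - 3/(-2 + 4)) + (68 - 1*49))² = -((2*1 - 3/(-2 + 4)) + (68 - 1*49))² = -((2 - 3/2) + (68 - 49))² = -((2 - 3*½) + 19)² = -((2 - 3/2) + 19)² = -(½ + 19)² = -(39/2)² = -1*1521/4 = -1521/4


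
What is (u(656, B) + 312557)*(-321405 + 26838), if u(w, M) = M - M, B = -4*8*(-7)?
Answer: -92068977819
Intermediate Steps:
B = 224 (B = -32*(-7) = 224)
u(w, M) = 0
(u(656, B) + 312557)*(-321405 + 26838) = (0 + 312557)*(-321405 + 26838) = 312557*(-294567) = -92068977819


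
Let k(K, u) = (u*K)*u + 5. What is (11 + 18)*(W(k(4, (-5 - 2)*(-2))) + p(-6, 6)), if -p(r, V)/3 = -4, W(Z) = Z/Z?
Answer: 377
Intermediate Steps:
k(K, u) = 5 + K*u² (k(K, u) = (K*u)*u + 5 = K*u² + 5 = 5 + K*u²)
W(Z) = 1
p(r, V) = 12 (p(r, V) = -3*(-4) = 12)
(11 + 18)*(W(k(4, (-5 - 2)*(-2))) + p(-6, 6)) = (11 + 18)*(1 + 12) = 29*13 = 377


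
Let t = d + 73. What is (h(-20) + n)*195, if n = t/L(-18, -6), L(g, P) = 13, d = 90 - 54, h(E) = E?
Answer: -2265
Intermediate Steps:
d = 36
t = 109 (t = 36 + 73 = 109)
n = 109/13 ≈ 8.3846
(h(-20) + n)*195 = (-20 + 109/13)*195 = -151/13*195 = -2265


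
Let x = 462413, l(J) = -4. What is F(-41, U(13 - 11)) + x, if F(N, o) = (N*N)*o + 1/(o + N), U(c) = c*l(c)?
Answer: 21999284/49 ≈ 4.4897e+5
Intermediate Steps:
U(c) = -4*c (U(c) = c*(-4) = -4*c)
F(N, o) = 1/(N + o) + o*N**2 (F(N, o) = N**2*o + 1/(N + o) = o*N**2 + 1/(N + o) = 1/(N + o) + o*N**2)
F(-41, U(13 - 11)) + x = (1 - 4*(13 - 11)*(-41)**3 + (-41)**2*(-4*(13 - 11))**2)/(-41 - 4*(13 - 11)) + 462413 = (1 - 4*2*(-68921) + 1681*(-4*2)**2)/(-41 - 4*2) + 462413 = (1 - 8*(-68921) + 1681*(-8)**2)/(-41 - 8) + 462413 = (1 + 551368 + 1681*64)/(-49) + 462413 = -(1 + 551368 + 107584)/49 + 462413 = -1/49*658953 + 462413 = -658953/49 + 462413 = 21999284/49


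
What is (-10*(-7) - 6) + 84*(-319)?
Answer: -26732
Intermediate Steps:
(-10*(-7) - 6) + 84*(-319) = (70 - 6) - 26796 = 64 - 26796 = -26732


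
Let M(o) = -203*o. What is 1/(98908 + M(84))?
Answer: 1/81856 ≈ 1.2217e-5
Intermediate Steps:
1/(98908 + M(84)) = 1/(98908 - 203*84) = 1/(98908 - 17052) = 1/81856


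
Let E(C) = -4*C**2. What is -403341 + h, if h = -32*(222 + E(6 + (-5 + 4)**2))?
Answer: -404173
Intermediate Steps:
h = -832 (h = -32*(222 - 4*(6 + (-5 + 4)**2)**2) = -32*(222 - 4*(6 + (-1)**2)**2) = -32*(222 - 4*(6 + 1)**2) = -32*(222 - 4*7**2) = -32*(222 - 4*49) = -32*(222 - 196) = -32*26 = -832)
-403341 + h = -403341 - 832 = -404173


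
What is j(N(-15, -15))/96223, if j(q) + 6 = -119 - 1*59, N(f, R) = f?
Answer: -184/96223 ≈ -0.0019122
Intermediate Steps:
j(q) = -184 (j(q) = -6 + (-119 - 1*59) = -6 + (-119 - 59) = -6 - 178 = -184)
j(N(-15, -15))/96223 = -184/96223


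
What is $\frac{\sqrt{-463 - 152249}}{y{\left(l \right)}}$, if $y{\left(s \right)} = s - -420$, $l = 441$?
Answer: $\frac{2 i \sqrt{4242}}{287} \approx 0.45387 i$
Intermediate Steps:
$y{\left(s \right)} = 420 + s$ ($y{\left(s \right)} = s + 420 = 420 + s$)
$\frac{\sqrt{-463 - 152249}}{y{\left(l \right)}} = \frac{\sqrt{-463 - 152249}}{420 + 441} = \frac{\sqrt{-152712}}{861} = 6 i \sqrt{4242} \cdot \frac{1}{861} = \frac{2 i \sqrt{4242}}{287}$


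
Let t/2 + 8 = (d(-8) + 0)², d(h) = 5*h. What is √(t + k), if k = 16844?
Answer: 2*√5007 ≈ 141.52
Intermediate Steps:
t = 3184 (t = -16 + 2*(5*(-8) + 0)² = -16 + 2*(-40 + 0)² = -16 + 2*(-40)² = -16 + 2*1600 = -16 + 3200 = 3184)
√(t + k) = √(3184 + 16844) = √20028 = 2*√5007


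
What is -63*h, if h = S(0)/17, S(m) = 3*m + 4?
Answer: -252/17 ≈ -14.824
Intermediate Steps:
S(m) = 4 + 3*m
h = 4/17 (h = (4 + 3*0)/17 = (4 + 0)*(1/17) = 4*(1/17) = 4/17 ≈ 0.23529)
-63*h = -63*4/17 = -252/17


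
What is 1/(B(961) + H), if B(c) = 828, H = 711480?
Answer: 1/712308 ≈ 1.4039e-6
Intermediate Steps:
1/(B(961) + H) = 1/(828 + 711480) = 1/712308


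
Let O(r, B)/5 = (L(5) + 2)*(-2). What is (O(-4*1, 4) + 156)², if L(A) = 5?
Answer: 7396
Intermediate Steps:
O(r, B) = -70 (O(r, B) = 5*((5 + 2)*(-2)) = 5*(7*(-2)) = 5*(-14) = -70)
(O(-4*1, 4) + 156)² = (-70 + 156)² = 86² = 7396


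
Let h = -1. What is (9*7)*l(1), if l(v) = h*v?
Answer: -63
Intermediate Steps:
l(v) = -v
(9*7)*l(1) = (9*7)*(-1*1) = 63*(-1) = -63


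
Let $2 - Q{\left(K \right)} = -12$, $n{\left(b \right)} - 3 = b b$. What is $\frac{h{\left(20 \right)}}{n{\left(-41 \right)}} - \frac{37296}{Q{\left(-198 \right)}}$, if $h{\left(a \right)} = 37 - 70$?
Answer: $- \frac{4486209}{1684} \approx -2664.0$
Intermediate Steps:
$n{\left(b \right)} = 3 + b^{2}$ ($n{\left(b \right)} = 3 + b b = 3 + b^{2}$)
$h{\left(a \right)} = -33$
$Q{\left(K \right)} = 14$ ($Q{\left(K \right)} = 2 - -12 = 2 + 12 = 14$)
$\frac{h{\left(20 \right)}}{n{\left(-41 \right)}} - \frac{37296}{Q{\left(-198 \right)}} = - \frac{33}{3 + \left(-41\right)^{2}} - \frac{37296}{14} = - \frac{33}{3 + 1681} - 2664 = - \frac{33}{1684} - 2664 = - \frac{4486209}{1684}$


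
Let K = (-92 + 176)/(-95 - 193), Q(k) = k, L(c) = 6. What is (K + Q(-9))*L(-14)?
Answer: -223/4 ≈ -55.750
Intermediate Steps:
K = -7/24 (K = 84/(-288) = 84*(-1/288) = -7/24 ≈ -0.29167)
(K + Q(-9))*L(-14) = (-7/24 - 9)*6 = -223/24*6 = -223/4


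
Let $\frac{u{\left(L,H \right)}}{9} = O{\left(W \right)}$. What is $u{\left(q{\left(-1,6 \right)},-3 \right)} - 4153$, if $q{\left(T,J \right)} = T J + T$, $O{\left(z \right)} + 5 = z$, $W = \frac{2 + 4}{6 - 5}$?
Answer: $-4144$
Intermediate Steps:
$W = 6$ ($W = \frac{6}{1} = 6 \cdot 1 = 6$)
$O{\left(z \right)} = -5 + z$
$q{\left(T,J \right)} = T + J T$ ($q{\left(T,J \right)} = J T + T = T + J T$)
$u{\left(L,H \right)} = 9$ ($u{\left(L,H \right)} = 9 \left(-5 + 6\right) = 9 \cdot 1 = 9$)
$u{\left(q{\left(-1,6 \right)},-3 \right)} - 4153 = 9 - 4153 = -4144$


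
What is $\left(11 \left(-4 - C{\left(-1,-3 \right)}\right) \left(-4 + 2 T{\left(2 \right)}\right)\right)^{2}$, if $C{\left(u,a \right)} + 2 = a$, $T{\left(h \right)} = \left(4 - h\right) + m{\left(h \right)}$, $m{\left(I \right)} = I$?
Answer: $1936$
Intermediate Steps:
$T{\left(h \right)} = 4$ ($T{\left(h \right)} = \left(4 - h\right) + h = 4$)
$C{\left(u,a \right)} = -2 + a$
$\left(11 \left(-4 - C{\left(-1,-3 \right)}\right) \left(-4 + 2 T{\left(2 \right)}\right)\right)^{2} = \left(11 \left(-4 - \left(-2 - 3\right)\right) \left(-4 + 2 \cdot 4\right)\right)^{2} = \left(11 \left(-4 - -5\right) \left(-4 + 8\right)\right)^{2} = \left(11 \left(-4 + 5\right) 4\right)^{2} = \left(11 \cdot 1 \cdot 4\right)^{2} = \left(11 \cdot 4\right)^{2} = 44^{2} = 1936$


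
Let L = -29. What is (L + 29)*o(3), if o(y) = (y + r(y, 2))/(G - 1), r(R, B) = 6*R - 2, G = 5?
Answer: 0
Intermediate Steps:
r(R, B) = -2 + 6*R
o(y) = -½ + 7*y/4 (o(y) = (y + (-2 + 6*y))/(5 - 1) = (-2 + 7*y)/4 = (-2 + 7*y)*(¼) = -½ + 7*y/4)
(L + 29)*o(3) = (-29 + 29)*(-½ + (7/4)*3) = 0*(-½ + 21/4) = 0*(19/4) = 0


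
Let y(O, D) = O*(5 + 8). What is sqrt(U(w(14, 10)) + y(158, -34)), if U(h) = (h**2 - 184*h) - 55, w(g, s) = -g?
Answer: sqrt(4771) ≈ 69.072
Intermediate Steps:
U(h) = -55 + h**2 - 184*h
y(O, D) = 13*O (y(O, D) = O*13 = 13*O)
sqrt(U(w(14, 10)) + y(158, -34)) = sqrt((-55 + (-1*14)**2 - (-184)*14) + 13*158) = sqrt((-55 + (-14)**2 - 184*(-14)) + 2054) = sqrt((-55 + 196 + 2576) + 2054) = sqrt(2717 + 2054) = sqrt(4771)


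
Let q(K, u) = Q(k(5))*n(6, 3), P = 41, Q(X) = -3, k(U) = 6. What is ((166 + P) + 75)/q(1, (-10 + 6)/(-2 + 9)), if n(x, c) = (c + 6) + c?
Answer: -47/6 ≈ -7.8333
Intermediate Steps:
n(x, c) = 6 + 2*c (n(x, c) = (6 + c) + c = 6 + 2*c)
q(K, u) = -36 (q(K, u) = -3*(6 + 2*3) = -3*(6 + 6) = -3*12 = -36)
((166 + P) + 75)/q(1, (-10 + 6)/(-2 + 9)) = ((166 + 41) + 75)/(-36) = (207 + 75)*(-1/36) = 282*(-1/36) = -47/6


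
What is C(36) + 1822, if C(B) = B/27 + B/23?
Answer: 125918/69 ≈ 1824.9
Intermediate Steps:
C(B) = 50*B/621 (C(B) = B*(1/27) + B*(1/23) = B/27 + B/23 = 50*B/621)
C(36) + 1822 = (50/621)*36 + 1822 = 200/69 + 1822 = 125918/69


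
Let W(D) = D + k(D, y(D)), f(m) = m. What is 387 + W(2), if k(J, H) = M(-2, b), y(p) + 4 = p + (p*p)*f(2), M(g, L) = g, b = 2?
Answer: 387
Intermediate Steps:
y(p) = -4 + p + 2*p² (y(p) = -4 + (p + (p*p)*2) = -4 + (p + p²*2) = -4 + (p + 2*p²) = -4 + p + 2*p²)
k(J, H) = -2
W(D) = -2 + D (W(D) = D - 2 = -2 + D)
387 + W(2) = 387 + (-2 + 2) = 387 + 0 = 387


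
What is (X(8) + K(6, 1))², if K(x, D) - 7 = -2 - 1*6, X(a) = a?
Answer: 49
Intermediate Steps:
K(x, D) = -1 (K(x, D) = 7 + (-2 - 1*6) = 7 + (-2 - 6) = 7 - 8 = -1)
(X(8) + K(6, 1))² = (8 - 1)² = 7² = 49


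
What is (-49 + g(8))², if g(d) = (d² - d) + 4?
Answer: 121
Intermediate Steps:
g(d) = 4 + d² - d
(-49 + g(8))² = (-49 + (4 + 8² - 1*8))² = (-49 + (4 + 64 - 8))² = (-49 + 60)² = 11² = 121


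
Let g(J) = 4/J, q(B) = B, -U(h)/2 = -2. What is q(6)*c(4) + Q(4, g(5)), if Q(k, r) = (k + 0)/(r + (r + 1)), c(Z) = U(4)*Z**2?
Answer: 5012/13 ≈ 385.54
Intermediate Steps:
U(h) = 4 (U(h) = -2*(-2) = 4)
c(Z) = 4*Z**2
Q(k, r) = k/(1 + 2*r) (Q(k, r) = k/(r + (1 + r)) = k/(1 + 2*r))
q(6)*c(4) + Q(4, g(5)) = 6*(4*4**2) + 4/(1 + 2*(4/5)) = 6*(4*16) + 4/(1 + 2*(4*(1/5))) = 6*64 + 4/(1 + 2*(4/5)) = 384 + 4/(1 + 8/5) = 384 + 4/(13/5) = 384 + 4*(5/13) = 384 + 20/13 = 5012/13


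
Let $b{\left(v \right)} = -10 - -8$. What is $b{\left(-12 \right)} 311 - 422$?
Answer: $-1044$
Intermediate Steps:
$b{\left(v \right)} = -2$ ($b{\left(v \right)} = -10 + 8 = -2$)
$b{\left(-12 \right)} 311 - 422 = \left(-2\right) 311 - 422 = -622 - 422 = -1044$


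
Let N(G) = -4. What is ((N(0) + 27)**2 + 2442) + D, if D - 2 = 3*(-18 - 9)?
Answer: 2892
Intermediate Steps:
D = -79 (D = 2 + 3*(-18 - 9) = 2 + 3*(-27) = 2 - 81 = -79)
((N(0) + 27)**2 + 2442) + D = ((-4 + 27)**2 + 2442) - 79 = (23**2 + 2442) - 79 = (529 + 2442) - 79 = 2971 - 79 = 2892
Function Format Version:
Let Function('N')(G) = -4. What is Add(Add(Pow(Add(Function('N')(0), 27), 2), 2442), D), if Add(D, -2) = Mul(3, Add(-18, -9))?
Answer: 2892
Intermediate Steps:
D = -79 (D = Add(2, Mul(3, Add(-18, -9))) = Add(2, Mul(3, -27)) = Add(2, -81) = -79)
Add(Add(Pow(Add(Function('N')(0), 27), 2), 2442), D) = Add(Add(Pow(Add(-4, 27), 2), 2442), -79) = Add(Add(Pow(23, 2), 2442), -79) = Add(Add(529, 2442), -79) = Add(2971, -79) = 2892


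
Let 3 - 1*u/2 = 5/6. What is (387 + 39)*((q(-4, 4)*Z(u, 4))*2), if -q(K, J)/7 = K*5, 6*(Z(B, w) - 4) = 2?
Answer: 516880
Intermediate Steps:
u = 13/3 (u = 6 - 10/6 = 6 - 2*⅚ = 6 - 5/3 = 13/3 ≈ 4.3333)
Z(B, w) = 13/3 (Z(B, w) = 4 + (⅙)*2 = 4 + ⅓ = 13/3)
q(K, J) = -35*K (q(K, J) = -7*K*5 = -35*K)
(387 + 39)*((q(-4, 4)*Z(u, 4))*2) = (387 + 39)*((-35*(-4)*(13/3))*2) = 426*((140*(13/3))*2) = 426*((1820/3)*2) = 426*(3640/3) = 516880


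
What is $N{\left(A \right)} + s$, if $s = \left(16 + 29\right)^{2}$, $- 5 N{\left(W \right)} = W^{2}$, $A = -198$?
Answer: $- \frac{29079}{5} \approx -5815.8$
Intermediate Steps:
$N{\left(W \right)} = - \frac{W^{2}}{5}$
$s = 2025$ ($s = 45^{2} = 2025$)
$N{\left(A \right)} + s = - \frac{\left(-198\right)^{2}}{5} + 2025 = \left(- \frac{1}{5}\right) 39204 + 2025 = - \frac{39204}{5} + 2025 = - \frac{29079}{5}$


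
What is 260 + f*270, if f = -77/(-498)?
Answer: 25045/83 ≈ 301.75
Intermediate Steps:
f = 77/498 (f = -77*(-1/498) = 77/498 ≈ 0.15462)
260 + f*270 = 260 + (77/498)*270 = 260 + 3465/83 = 25045/83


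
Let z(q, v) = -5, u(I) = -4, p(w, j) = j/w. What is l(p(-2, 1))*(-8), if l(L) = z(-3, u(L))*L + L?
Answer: -16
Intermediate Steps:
l(L) = -4*L (l(L) = -5*L + L = -4*L)
l(p(-2, 1))*(-8) = -4/(-2)*(-8) = -4*(-1)/2*(-8) = -4*(-½)*(-8) = 2*(-8) = -16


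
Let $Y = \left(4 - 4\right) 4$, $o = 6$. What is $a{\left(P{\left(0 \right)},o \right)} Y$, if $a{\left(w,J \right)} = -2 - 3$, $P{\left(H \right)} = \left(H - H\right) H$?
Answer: $0$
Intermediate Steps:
$P{\left(H \right)} = 0$ ($P{\left(H \right)} = 0 H = 0$)
$a{\left(w,J \right)} = -5$ ($a{\left(w,J \right)} = -2 - 3 = -5$)
$Y = 0$ ($Y = 0 \cdot 4 = 0$)
$a{\left(P{\left(0 \right)},o \right)} Y = \left(-5\right) 0 = 0$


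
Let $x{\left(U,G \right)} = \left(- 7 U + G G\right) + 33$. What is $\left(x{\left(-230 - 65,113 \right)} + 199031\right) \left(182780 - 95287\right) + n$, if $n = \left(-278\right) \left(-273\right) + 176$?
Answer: $18714653784$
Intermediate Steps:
$x{\left(U,G \right)} = 33 + G^{2} - 7 U$ ($x{\left(U,G \right)} = \left(- 7 U + G^{2}\right) + 33 = \left(G^{2} - 7 U\right) + 33 = 33 + G^{2} - 7 U$)
$n = 76070$ ($n = 75894 + 176 = 76070$)
$\left(x{\left(-230 - 65,113 \right)} + 199031\right) \left(182780 - 95287\right) + n = \left(\left(33 + 113^{2} - 7 \left(-230 - 65\right)\right) + 199031\right) \left(182780 - 95287\right) + 76070 = \left(\left(33 + 12769 - -2065\right) + 199031\right) 87493 + 76070 = \left(\left(33 + 12769 + 2065\right) + 199031\right) 87493 + 76070 = \left(14867 + 199031\right) 87493 + 76070 = 213898 \cdot 87493 + 76070 = 18714577714 + 76070 = 18714653784$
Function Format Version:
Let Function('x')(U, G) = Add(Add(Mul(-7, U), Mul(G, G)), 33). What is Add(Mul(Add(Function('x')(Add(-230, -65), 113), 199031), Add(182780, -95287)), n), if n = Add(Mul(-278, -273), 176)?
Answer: 18714653784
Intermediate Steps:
Function('x')(U, G) = Add(33, Pow(G, 2), Mul(-7, U)) (Function('x')(U, G) = Add(Add(Mul(-7, U), Pow(G, 2)), 33) = Add(Add(Pow(G, 2), Mul(-7, U)), 33) = Add(33, Pow(G, 2), Mul(-7, U)))
n = 76070 (n = Add(75894, 176) = 76070)
Add(Mul(Add(Function('x')(Add(-230, -65), 113), 199031), Add(182780, -95287)), n) = Add(Mul(Add(Add(33, Pow(113, 2), Mul(-7, Add(-230, -65))), 199031), Add(182780, -95287)), 76070) = Add(Mul(Add(Add(33, 12769, Mul(-7, -295)), 199031), 87493), 76070) = Add(Mul(Add(Add(33, 12769, 2065), 199031), 87493), 76070) = Add(Mul(Add(14867, 199031), 87493), 76070) = Add(Mul(213898, 87493), 76070) = Add(18714577714, 76070) = 18714653784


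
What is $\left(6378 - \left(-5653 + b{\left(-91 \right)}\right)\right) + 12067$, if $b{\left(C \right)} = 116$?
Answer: $23982$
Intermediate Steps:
$\left(6378 - \left(-5653 + b{\left(-91 \right)}\right)\right) + 12067 = \left(6378 + \left(5653 - 116\right)\right) + 12067 = \left(6378 + 5537\right) + 12067 = 11915 + 12067 = 23982$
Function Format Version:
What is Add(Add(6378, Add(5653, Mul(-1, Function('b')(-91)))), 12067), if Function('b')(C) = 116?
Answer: 23982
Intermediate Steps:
Add(Add(6378, Add(5653, Mul(-1, Function('b')(-91)))), 12067) = Add(Add(6378, Add(5653, Mul(-1, 116))), 12067) = Add(Add(6378, Add(5653, -116)), 12067) = Add(Add(6378, 5537), 12067) = Add(11915, 12067) = 23982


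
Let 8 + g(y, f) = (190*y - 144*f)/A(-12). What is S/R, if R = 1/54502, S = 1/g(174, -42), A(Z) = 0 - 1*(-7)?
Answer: 190757/19526 ≈ 9.7694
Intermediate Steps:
A(Z) = 7 (A(Z) = 0 + 7 = 7)
g(y, f) = -8 - 144*f/7 + 190*y/7 (g(y, f) = -8 + (190*y - 144*f)/7 = -8 + (-144*f + 190*y)*(1/7) = -8 + (-144*f/7 + 190*y/7) = -8 - 144*f/7 + 190*y/7)
S = 7/39052 (S = 1/(-8 - 144/7*(-42) + (190/7)*174) = 1/(-8 + 864 + 33060/7) = 1/(39052/7) = 7/39052 ≈ 0.00017925)
R = 1/54502 ≈ 1.8348e-5
S/R = 7/(39052*(1/54502)) = (7/39052)*54502 = 190757/19526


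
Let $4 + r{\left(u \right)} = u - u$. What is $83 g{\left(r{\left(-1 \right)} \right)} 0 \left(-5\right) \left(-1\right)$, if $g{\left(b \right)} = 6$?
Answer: $0$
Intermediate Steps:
$r{\left(u \right)} = -4$ ($r{\left(u \right)} = -4 + \left(u - u\right) = -4 + 0 = -4$)
$83 g{\left(r{\left(-1 \right)} \right)} 0 \left(-5\right) \left(-1\right) = 83 \cdot 6 \cdot 0 \left(-5\right) \left(-1\right) = 83 \cdot 0 \left(-5\right) \left(-1\right) = 83 \cdot 0 \left(-1\right) = 0 \left(-1\right) = 0$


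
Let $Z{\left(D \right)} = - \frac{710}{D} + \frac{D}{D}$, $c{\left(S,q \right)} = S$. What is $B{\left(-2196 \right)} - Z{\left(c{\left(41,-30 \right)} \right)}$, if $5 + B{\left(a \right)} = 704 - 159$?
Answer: $\frac{22809}{41} \approx 556.32$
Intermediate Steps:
$Z{\left(D \right)} = 1 - \frac{710}{D}$ ($Z{\left(D \right)} = - \frac{710}{D} + 1 = 1 - \frac{710}{D}$)
$B{\left(a \right)} = 540$ ($B{\left(a \right)} = -5 + \left(704 - 159\right) = -5 + 545 = 540$)
$B{\left(-2196 \right)} - Z{\left(c{\left(41,-30 \right)} \right)} = 540 - \frac{-710 + 41}{41} = 540 - \frac{1}{41} \left(-669\right) = 540 - - \frac{669}{41} = 540 + \frac{669}{41} = \frac{22809}{41}$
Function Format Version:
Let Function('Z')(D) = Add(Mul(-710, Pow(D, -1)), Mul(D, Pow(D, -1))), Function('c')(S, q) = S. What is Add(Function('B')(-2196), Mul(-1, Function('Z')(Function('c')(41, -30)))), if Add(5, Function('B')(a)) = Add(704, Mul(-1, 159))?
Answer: Rational(22809, 41) ≈ 556.32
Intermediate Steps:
Function('Z')(D) = Add(1, Mul(-710, Pow(D, -1))) (Function('Z')(D) = Add(Mul(-710, Pow(D, -1)), 1) = Add(1, Mul(-710, Pow(D, -1))))
Function('B')(a) = 540 (Function('B')(a) = Add(-5, Add(704, Mul(-1, 159))) = Add(-5, Add(704, -159)) = Add(-5, 545) = 540)
Add(Function('B')(-2196), Mul(-1, Function('Z')(Function('c')(41, -30)))) = Add(540, Mul(-1, Mul(Pow(41, -1), Add(-710, 41)))) = Add(540, Mul(-1, Mul(Rational(1, 41), -669))) = Add(540, Mul(-1, Rational(-669, 41))) = Add(540, Rational(669, 41)) = Rational(22809, 41)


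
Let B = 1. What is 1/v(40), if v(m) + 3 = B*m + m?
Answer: 1/77 ≈ 0.012987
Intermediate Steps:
v(m) = -3 + 2*m (v(m) = -3 + (1*m + m) = -3 + (m + m) = -3 + 2*m)
1/v(40) = 1/(-3 + 2*40) = 1/(-3 + 80) = 1/77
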